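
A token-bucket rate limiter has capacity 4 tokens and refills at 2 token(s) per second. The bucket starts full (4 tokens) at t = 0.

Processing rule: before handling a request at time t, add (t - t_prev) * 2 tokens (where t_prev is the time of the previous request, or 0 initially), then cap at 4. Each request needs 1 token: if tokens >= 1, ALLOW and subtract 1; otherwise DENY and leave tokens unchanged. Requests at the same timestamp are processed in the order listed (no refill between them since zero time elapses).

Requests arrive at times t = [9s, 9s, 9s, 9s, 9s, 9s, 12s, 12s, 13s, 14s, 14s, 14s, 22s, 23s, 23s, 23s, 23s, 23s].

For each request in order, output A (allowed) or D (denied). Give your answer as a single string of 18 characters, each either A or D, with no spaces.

Answer: AAAADDAAAAAAAAAAAD

Derivation:
Simulating step by step:
  req#1 t=9s: ALLOW
  req#2 t=9s: ALLOW
  req#3 t=9s: ALLOW
  req#4 t=9s: ALLOW
  req#5 t=9s: DENY
  req#6 t=9s: DENY
  req#7 t=12s: ALLOW
  req#8 t=12s: ALLOW
  req#9 t=13s: ALLOW
  req#10 t=14s: ALLOW
  req#11 t=14s: ALLOW
  req#12 t=14s: ALLOW
  req#13 t=22s: ALLOW
  req#14 t=23s: ALLOW
  req#15 t=23s: ALLOW
  req#16 t=23s: ALLOW
  req#17 t=23s: ALLOW
  req#18 t=23s: DENY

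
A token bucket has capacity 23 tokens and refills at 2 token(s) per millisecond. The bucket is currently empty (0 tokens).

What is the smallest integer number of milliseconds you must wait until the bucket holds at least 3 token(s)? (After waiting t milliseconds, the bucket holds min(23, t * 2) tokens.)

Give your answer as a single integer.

Answer: 2

Derivation:
Need t * 2 >= 3, so t >= 3/2.
Smallest integer t = ceil(3/2) = 2.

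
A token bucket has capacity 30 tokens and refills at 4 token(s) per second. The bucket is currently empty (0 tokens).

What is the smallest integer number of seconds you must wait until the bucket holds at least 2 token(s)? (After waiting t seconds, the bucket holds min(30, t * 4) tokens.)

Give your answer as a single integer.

Answer: 1

Derivation:
Need t * 4 >= 2, so t >= 2/4.
Smallest integer t = ceil(2/4) = 1.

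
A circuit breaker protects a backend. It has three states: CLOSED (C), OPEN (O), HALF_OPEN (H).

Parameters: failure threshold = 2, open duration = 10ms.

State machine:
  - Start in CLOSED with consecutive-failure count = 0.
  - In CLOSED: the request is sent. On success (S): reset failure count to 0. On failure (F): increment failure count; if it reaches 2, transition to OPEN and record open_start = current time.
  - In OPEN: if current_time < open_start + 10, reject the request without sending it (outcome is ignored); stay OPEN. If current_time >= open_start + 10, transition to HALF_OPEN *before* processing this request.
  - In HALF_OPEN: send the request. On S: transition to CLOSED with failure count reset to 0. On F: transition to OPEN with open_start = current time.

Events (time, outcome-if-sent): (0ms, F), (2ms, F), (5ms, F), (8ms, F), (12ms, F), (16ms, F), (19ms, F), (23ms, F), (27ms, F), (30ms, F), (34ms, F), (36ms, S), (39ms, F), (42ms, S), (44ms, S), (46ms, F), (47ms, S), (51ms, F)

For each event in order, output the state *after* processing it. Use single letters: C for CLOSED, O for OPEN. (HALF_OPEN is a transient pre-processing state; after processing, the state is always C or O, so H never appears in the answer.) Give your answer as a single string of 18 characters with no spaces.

Answer: COOOOOOOOOOOOOCCCC

Derivation:
State after each event:
  event#1 t=0ms outcome=F: state=CLOSED
  event#2 t=2ms outcome=F: state=OPEN
  event#3 t=5ms outcome=F: state=OPEN
  event#4 t=8ms outcome=F: state=OPEN
  event#5 t=12ms outcome=F: state=OPEN
  event#6 t=16ms outcome=F: state=OPEN
  event#7 t=19ms outcome=F: state=OPEN
  event#8 t=23ms outcome=F: state=OPEN
  event#9 t=27ms outcome=F: state=OPEN
  event#10 t=30ms outcome=F: state=OPEN
  event#11 t=34ms outcome=F: state=OPEN
  event#12 t=36ms outcome=S: state=OPEN
  event#13 t=39ms outcome=F: state=OPEN
  event#14 t=42ms outcome=S: state=OPEN
  event#15 t=44ms outcome=S: state=CLOSED
  event#16 t=46ms outcome=F: state=CLOSED
  event#17 t=47ms outcome=S: state=CLOSED
  event#18 t=51ms outcome=F: state=CLOSED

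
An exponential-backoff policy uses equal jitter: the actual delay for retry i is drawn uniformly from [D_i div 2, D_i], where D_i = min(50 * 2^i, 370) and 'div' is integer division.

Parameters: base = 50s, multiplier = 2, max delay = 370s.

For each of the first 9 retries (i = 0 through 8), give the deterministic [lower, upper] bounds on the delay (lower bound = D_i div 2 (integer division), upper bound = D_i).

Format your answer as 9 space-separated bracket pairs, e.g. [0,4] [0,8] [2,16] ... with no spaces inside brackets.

Answer: [25,50] [50,100] [100,200] [185,370] [185,370] [185,370] [185,370] [185,370] [185,370]

Derivation:
Computing bounds per retry:
  i=0: D_i=min(50*2^0,370)=50, bounds=[25,50]
  i=1: D_i=min(50*2^1,370)=100, bounds=[50,100]
  i=2: D_i=min(50*2^2,370)=200, bounds=[100,200]
  i=3: D_i=min(50*2^3,370)=370, bounds=[185,370]
  i=4: D_i=min(50*2^4,370)=370, bounds=[185,370]
  i=5: D_i=min(50*2^5,370)=370, bounds=[185,370]
  i=6: D_i=min(50*2^6,370)=370, bounds=[185,370]
  i=7: D_i=min(50*2^7,370)=370, bounds=[185,370]
  i=8: D_i=min(50*2^8,370)=370, bounds=[185,370]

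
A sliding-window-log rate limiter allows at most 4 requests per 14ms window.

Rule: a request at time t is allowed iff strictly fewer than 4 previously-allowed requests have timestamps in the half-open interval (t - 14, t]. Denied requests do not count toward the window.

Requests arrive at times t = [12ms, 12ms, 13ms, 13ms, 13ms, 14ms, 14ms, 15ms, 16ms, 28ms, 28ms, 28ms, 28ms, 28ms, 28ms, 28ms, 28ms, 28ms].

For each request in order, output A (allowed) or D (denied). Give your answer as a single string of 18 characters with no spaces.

Tracking allowed requests in the window:
  req#1 t=12ms: ALLOW
  req#2 t=12ms: ALLOW
  req#3 t=13ms: ALLOW
  req#4 t=13ms: ALLOW
  req#5 t=13ms: DENY
  req#6 t=14ms: DENY
  req#7 t=14ms: DENY
  req#8 t=15ms: DENY
  req#9 t=16ms: DENY
  req#10 t=28ms: ALLOW
  req#11 t=28ms: ALLOW
  req#12 t=28ms: ALLOW
  req#13 t=28ms: ALLOW
  req#14 t=28ms: DENY
  req#15 t=28ms: DENY
  req#16 t=28ms: DENY
  req#17 t=28ms: DENY
  req#18 t=28ms: DENY

Answer: AAAADDDDDAAAADDDDD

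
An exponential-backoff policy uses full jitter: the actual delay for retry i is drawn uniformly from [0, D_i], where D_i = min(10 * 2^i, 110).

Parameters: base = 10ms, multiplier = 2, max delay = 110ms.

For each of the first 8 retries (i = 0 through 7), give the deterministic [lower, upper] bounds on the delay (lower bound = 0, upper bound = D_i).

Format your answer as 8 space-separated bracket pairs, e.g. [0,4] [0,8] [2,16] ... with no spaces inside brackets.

Answer: [0,10] [0,20] [0,40] [0,80] [0,110] [0,110] [0,110] [0,110]

Derivation:
Computing bounds per retry:
  i=0: D_i=min(10*2^0,110)=10, bounds=[0,10]
  i=1: D_i=min(10*2^1,110)=20, bounds=[0,20]
  i=2: D_i=min(10*2^2,110)=40, bounds=[0,40]
  i=3: D_i=min(10*2^3,110)=80, bounds=[0,80]
  i=4: D_i=min(10*2^4,110)=110, bounds=[0,110]
  i=5: D_i=min(10*2^5,110)=110, bounds=[0,110]
  i=6: D_i=min(10*2^6,110)=110, bounds=[0,110]
  i=7: D_i=min(10*2^7,110)=110, bounds=[0,110]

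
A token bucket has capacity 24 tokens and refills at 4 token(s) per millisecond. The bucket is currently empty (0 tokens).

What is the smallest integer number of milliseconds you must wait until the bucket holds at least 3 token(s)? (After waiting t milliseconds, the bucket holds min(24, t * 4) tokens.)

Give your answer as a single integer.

Need t * 4 >= 3, so t >= 3/4.
Smallest integer t = ceil(3/4) = 1.

Answer: 1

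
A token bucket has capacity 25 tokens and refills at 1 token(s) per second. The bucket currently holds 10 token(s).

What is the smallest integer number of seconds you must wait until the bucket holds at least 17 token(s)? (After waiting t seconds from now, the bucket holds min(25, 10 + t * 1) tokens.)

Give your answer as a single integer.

Answer: 7

Derivation:
Need 10 + t * 1 >= 17, so t >= 7/1.
Smallest integer t = ceil(7/1) = 7.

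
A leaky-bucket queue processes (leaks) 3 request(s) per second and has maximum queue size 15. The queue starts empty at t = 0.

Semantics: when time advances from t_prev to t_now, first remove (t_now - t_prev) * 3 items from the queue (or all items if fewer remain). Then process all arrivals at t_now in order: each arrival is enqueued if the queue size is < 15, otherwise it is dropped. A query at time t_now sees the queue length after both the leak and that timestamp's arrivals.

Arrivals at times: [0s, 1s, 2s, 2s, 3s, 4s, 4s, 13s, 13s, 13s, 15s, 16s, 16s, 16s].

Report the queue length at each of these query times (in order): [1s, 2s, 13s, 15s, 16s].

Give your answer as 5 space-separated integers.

Queue lengths at query times:
  query t=1s: backlog = 1
  query t=2s: backlog = 2
  query t=13s: backlog = 3
  query t=15s: backlog = 1
  query t=16s: backlog = 3

Answer: 1 2 3 1 3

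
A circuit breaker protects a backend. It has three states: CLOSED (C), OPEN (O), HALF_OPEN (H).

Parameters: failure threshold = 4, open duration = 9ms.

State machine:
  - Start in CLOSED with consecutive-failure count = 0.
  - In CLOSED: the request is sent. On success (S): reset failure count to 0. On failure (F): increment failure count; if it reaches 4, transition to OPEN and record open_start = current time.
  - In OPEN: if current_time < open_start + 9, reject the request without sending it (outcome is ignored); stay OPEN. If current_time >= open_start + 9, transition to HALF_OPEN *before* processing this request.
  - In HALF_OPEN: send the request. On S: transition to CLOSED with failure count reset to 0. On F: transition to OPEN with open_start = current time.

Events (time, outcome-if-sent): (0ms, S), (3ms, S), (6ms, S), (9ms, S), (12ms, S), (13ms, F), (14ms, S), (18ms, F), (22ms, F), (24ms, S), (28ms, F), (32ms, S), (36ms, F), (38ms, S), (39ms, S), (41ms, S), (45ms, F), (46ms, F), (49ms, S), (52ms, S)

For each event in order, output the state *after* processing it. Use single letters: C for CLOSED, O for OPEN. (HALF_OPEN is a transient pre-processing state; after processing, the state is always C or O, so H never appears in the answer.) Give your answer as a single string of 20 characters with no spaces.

State after each event:
  event#1 t=0ms outcome=S: state=CLOSED
  event#2 t=3ms outcome=S: state=CLOSED
  event#3 t=6ms outcome=S: state=CLOSED
  event#4 t=9ms outcome=S: state=CLOSED
  event#5 t=12ms outcome=S: state=CLOSED
  event#6 t=13ms outcome=F: state=CLOSED
  event#7 t=14ms outcome=S: state=CLOSED
  event#8 t=18ms outcome=F: state=CLOSED
  event#9 t=22ms outcome=F: state=CLOSED
  event#10 t=24ms outcome=S: state=CLOSED
  event#11 t=28ms outcome=F: state=CLOSED
  event#12 t=32ms outcome=S: state=CLOSED
  event#13 t=36ms outcome=F: state=CLOSED
  event#14 t=38ms outcome=S: state=CLOSED
  event#15 t=39ms outcome=S: state=CLOSED
  event#16 t=41ms outcome=S: state=CLOSED
  event#17 t=45ms outcome=F: state=CLOSED
  event#18 t=46ms outcome=F: state=CLOSED
  event#19 t=49ms outcome=S: state=CLOSED
  event#20 t=52ms outcome=S: state=CLOSED

Answer: CCCCCCCCCCCCCCCCCCCC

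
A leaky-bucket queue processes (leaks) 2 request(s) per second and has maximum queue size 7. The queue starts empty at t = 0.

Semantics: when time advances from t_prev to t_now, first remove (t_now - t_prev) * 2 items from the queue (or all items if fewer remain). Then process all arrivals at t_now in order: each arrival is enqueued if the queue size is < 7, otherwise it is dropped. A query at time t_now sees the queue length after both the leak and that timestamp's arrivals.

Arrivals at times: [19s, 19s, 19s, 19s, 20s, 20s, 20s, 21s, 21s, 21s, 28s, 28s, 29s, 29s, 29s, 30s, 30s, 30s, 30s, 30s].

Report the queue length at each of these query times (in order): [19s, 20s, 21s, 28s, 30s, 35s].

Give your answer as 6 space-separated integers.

Answer: 4 5 6 2 6 0

Derivation:
Queue lengths at query times:
  query t=19s: backlog = 4
  query t=20s: backlog = 5
  query t=21s: backlog = 6
  query t=28s: backlog = 2
  query t=30s: backlog = 6
  query t=35s: backlog = 0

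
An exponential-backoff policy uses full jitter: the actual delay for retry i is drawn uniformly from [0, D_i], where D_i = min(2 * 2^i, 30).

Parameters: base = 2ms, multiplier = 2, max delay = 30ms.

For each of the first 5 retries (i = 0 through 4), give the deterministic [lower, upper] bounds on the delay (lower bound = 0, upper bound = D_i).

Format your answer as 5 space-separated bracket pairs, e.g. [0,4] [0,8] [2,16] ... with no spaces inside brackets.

Computing bounds per retry:
  i=0: D_i=min(2*2^0,30)=2, bounds=[0,2]
  i=1: D_i=min(2*2^1,30)=4, bounds=[0,4]
  i=2: D_i=min(2*2^2,30)=8, bounds=[0,8]
  i=3: D_i=min(2*2^3,30)=16, bounds=[0,16]
  i=4: D_i=min(2*2^4,30)=30, bounds=[0,30]

Answer: [0,2] [0,4] [0,8] [0,16] [0,30]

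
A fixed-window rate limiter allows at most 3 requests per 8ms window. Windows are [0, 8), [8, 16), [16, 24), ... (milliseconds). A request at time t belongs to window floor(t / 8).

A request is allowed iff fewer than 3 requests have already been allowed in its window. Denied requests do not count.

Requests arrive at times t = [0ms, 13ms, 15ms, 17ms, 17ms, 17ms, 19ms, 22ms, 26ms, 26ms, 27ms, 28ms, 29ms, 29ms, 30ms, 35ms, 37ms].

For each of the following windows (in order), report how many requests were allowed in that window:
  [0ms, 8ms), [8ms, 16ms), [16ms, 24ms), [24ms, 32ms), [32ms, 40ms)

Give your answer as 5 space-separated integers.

Answer: 1 2 3 3 2

Derivation:
Processing requests:
  req#1 t=0ms (window 0): ALLOW
  req#2 t=13ms (window 1): ALLOW
  req#3 t=15ms (window 1): ALLOW
  req#4 t=17ms (window 2): ALLOW
  req#5 t=17ms (window 2): ALLOW
  req#6 t=17ms (window 2): ALLOW
  req#7 t=19ms (window 2): DENY
  req#8 t=22ms (window 2): DENY
  req#9 t=26ms (window 3): ALLOW
  req#10 t=26ms (window 3): ALLOW
  req#11 t=27ms (window 3): ALLOW
  req#12 t=28ms (window 3): DENY
  req#13 t=29ms (window 3): DENY
  req#14 t=29ms (window 3): DENY
  req#15 t=30ms (window 3): DENY
  req#16 t=35ms (window 4): ALLOW
  req#17 t=37ms (window 4): ALLOW

Allowed counts by window: 1 2 3 3 2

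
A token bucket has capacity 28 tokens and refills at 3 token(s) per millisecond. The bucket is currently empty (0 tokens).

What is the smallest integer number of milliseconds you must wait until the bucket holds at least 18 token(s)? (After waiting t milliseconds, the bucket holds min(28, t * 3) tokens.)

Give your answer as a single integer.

Answer: 6

Derivation:
Need t * 3 >= 18, so t >= 18/3.
Smallest integer t = ceil(18/3) = 6.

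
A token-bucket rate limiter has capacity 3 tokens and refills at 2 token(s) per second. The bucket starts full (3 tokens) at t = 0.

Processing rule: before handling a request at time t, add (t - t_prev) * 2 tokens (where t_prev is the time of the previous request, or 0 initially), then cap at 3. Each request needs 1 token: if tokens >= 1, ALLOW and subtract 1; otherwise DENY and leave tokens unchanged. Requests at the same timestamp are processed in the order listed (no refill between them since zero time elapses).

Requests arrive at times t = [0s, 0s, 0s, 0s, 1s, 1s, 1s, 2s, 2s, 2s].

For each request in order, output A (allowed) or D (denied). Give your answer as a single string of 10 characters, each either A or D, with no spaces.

Answer: AAADAADAAD

Derivation:
Simulating step by step:
  req#1 t=0s: ALLOW
  req#2 t=0s: ALLOW
  req#3 t=0s: ALLOW
  req#4 t=0s: DENY
  req#5 t=1s: ALLOW
  req#6 t=1s: ALLOW
  req#7 t=1s: DENY
  req#8 t=2s: ALLOW
  req#9 t=2s: ALLOW
  req#10 t=2s: DENY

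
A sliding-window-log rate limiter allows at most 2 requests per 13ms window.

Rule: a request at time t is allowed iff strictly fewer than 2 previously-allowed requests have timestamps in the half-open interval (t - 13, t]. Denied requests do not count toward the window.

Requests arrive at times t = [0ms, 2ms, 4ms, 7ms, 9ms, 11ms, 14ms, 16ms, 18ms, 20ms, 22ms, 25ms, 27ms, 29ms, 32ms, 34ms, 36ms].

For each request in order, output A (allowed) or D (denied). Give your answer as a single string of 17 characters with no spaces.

Answer: AADDDDAADDDDAADDD

Derivation:
Tracking allowed requests in the window:
  req#1 t=0ms: ALLOW
  req#2 t=2ms: ALLOW
  req#3 t=4ms: DENY
  req#4 t=7ms: DENY
  req#5 t=9ms: DENY
  req#6 t=11ms: DENY
  req#7 t=14ms: ALLOW
  req#8 t=16ms: ALLOW
  req#9 t=18ms: DENY
  req#10 t=20ms: DENY
  req#11 t=22ms: DENY
  req#12 t=25ms: DENY
  req#13 t=27ms: ALLOW
  req#14 t=29ms: ALLOW
  req#15 t=32ms: DENY
  req#16 t=34ms: DENY
  req#17 t=36ms: DENY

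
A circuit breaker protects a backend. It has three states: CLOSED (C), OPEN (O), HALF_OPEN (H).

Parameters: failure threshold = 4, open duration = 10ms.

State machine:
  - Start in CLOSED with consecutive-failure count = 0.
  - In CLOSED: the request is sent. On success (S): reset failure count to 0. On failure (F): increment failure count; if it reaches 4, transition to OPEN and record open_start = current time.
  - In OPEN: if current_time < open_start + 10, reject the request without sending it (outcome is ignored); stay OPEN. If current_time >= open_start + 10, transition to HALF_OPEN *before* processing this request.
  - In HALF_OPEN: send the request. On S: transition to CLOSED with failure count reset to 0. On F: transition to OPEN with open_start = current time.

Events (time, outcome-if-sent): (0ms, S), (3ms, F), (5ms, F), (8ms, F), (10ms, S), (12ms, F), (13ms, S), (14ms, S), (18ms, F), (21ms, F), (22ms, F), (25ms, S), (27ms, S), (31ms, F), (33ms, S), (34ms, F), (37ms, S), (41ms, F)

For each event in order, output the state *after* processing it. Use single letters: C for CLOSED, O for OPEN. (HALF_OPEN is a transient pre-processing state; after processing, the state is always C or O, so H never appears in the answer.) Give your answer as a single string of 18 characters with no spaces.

State after each event:
  event#1 t=0ms outcome=S: state=CLOSED
  event#2 t=3ms outcome=F: state=CLOSED
  event#3 t=5ms outcome=F: state=CLOSED
  event#4 t=8ms outcome=F: state=CLOSED
  event#5 t=10ms outcome=S: state=CLOSED
  event#6 t=12ms outcome=F: state=CLOSED
  event#7 t=13ms outcome=S: state=CLOSED
  event#8 t=14ms outcome=S: state=CLOSED
  event#9 t=18ms outcome=F: state=CLOSED
  event#10 t=21ms outcome=F: state=CLOSED
  event#11 t=22ms outcome=F: state=CLOSED
  event#12 t=25ms outcome=S: state=CLOSED
  event#13 t=27ms outcome=S: state=CLOSED
  event#14 t=31ms outcome=F: state=CLOSED
  event#15 t=33ms outcome=S: state=CLOSED
  event#16 t=34ms outcome=F: state=CLOSED
  event#17 t=37ms outcome=S: state=CLOSED
  event#18 t=41ms outcome=F: state=CLOSED

Answer: CCCCCCCCCCCCCCCCCC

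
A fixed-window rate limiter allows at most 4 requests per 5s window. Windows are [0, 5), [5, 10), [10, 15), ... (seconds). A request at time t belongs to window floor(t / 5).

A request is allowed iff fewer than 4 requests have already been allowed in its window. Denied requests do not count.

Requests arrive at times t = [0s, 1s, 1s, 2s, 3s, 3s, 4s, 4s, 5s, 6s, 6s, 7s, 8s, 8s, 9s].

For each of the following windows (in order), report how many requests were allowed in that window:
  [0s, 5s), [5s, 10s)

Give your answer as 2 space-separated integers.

Processing requests:
  req#1 t=0s (window 0): ALLOW
  req#2 t=1s (window 0): ALLOW
  req#3 t=1s (window 0): ALLOW
  req#4 t=2s (window 0): ALLOW
  req#5 t=3s (window 0): DENY
  req#6 t=3s (window 0): DENY
  req#7 t=4s (window 0): DENY
  req#8 t=4s (window 0): DENY
  req#9 t=5s (window 1): ALLOW
  req#10 t=6s (window 1): ALLOW
  req#11 t=6s (window 1): ALLOW
  req#12 t=7s (window 1): ALLOW
  req#13 t=8s (window 1): DENY
  req#14 t=8s (window 1): DENY
  req#15 t=9s (window 1): DENY

Allowed counts by window: 4 4

Answer: 4 4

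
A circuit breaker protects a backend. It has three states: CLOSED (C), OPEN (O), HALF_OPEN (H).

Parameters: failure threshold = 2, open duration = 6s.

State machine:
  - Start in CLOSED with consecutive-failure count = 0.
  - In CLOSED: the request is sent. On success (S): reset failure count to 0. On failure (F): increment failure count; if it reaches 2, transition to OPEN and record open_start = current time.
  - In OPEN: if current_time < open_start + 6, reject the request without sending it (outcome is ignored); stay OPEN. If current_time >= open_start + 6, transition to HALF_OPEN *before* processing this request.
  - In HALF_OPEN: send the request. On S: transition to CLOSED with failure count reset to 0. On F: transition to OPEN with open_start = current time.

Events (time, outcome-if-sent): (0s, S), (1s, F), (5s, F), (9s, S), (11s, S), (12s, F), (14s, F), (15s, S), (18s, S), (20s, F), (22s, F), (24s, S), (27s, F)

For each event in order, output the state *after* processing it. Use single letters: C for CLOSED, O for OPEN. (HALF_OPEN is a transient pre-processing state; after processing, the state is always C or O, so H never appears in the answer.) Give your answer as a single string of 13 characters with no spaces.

Answer: CCOOCCOOOOOOO

Derivation:
State after each event:
  event#1 t=0s outcome=S: state=CLOSED
  event#2 t=1s outcome=F: state=CLOSED
  event#3 t=5s outcome=F: state=OPEN
  event#4 t=9s outcome=S: state=OPEN
  event#5 t=11s outcome=S: state=CLOSED
  event#6 t=12s outcome=F: state=CLOSED
  event#7 t=14s outcome=F: state=OPEN
  event#8 t=15s outcome=S: state=OPEN
  event#9 t=18s outcome=S: state=OPEN
  event#10 t=20s outcome=F: state=OPEN
  event#11 t=22s outcome=F: state=OPEN
  event#12 t=24s outcome=S: state=OPEN
  event#13 t=27s outcome=F: state=OPEN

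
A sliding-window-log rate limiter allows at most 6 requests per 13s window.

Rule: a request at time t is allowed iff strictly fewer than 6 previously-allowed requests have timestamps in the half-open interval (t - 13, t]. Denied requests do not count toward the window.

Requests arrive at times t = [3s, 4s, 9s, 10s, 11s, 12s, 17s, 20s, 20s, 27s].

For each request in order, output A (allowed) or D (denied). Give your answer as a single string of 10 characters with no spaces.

Answer: AAAAAAAADA

Derivation:
Tracking allowed requests in the window:
  req#1 t=3s: ALLOW
  req#2 t=4s: ALLOW
  req#3 t=9s: ALLOW
  req#4 t=10s: ALLOW
  req#5 t=11s: ALLOW
  req#6 t=12s: ALLOW
  req#7 t=17s: ALLOW
  req#8 t=20s: ALLOW
  req#9 t=20s: DENY
  req#10 t=27s: ALLOW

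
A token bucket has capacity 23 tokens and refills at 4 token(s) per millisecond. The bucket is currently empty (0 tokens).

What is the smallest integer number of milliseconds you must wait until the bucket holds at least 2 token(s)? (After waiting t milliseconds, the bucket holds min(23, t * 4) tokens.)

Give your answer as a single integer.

Need t * 4 >= 2, so t >= 2/4.
Smallest integer t = ceil(2/4) = 1.

Answer: 1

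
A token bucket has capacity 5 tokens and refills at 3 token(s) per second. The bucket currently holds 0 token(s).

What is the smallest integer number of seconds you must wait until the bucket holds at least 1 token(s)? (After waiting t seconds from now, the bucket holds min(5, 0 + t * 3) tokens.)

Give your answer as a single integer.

Answer: 1

Derivation:
Need 0 + t * 3 >= 1, so t >= 1/3.
Smallest integer t = ceil(1/3) = 1.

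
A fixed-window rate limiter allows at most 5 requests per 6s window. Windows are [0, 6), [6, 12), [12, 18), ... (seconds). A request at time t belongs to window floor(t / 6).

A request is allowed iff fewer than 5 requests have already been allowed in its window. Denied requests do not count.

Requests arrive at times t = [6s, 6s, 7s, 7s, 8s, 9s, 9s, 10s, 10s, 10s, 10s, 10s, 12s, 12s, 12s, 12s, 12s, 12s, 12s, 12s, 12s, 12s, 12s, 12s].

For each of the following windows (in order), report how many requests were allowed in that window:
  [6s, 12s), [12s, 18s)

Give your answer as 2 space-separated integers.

Answer: 5 5

Derivation:
Processing requests:
  req#1 t=6s (window 1): ALLOW
  req#2 t=6s (window 1): ALLOW
  req#3 t=7s (window 1): ALLOW
  req#4 t=7s (window 1): ALLOW
  req#5 t=8s (window 1): ALLOW
  req#6 t=9s (window 1): DENY
  req#7 t=9s (window 1): DENY
  req#8 t=10s (window 1): DENY
  req#9 t=10s (window 1): DENY
  req#10 t=10s (window 1): DENY
  req#11 t=10s (window 1): DENY
  req#12 t=10s (window 1): DENY
  req#13 t=12s (window 2): ALLOW
  req#14 t=12s (window 2): ALLOW
  req#15 t=12s (window 2): ALLOW
  req#16 t=12s (window 2): ALLOW
  req#17 t=12s (window 2): ALLOW
  req#18 t=12s (window 2): DENY
  req#19 t=12s (window 2): DENY
  req#20 t=12s (window 2): DENY
  req#21 t=12s (window 2): DENY
  req#22 t=12s (window 2): DENY
  req#23 t=12s (window 2): DENY
  req#24 t=12s (window 2): DENY

Allowed counts by window: 5 5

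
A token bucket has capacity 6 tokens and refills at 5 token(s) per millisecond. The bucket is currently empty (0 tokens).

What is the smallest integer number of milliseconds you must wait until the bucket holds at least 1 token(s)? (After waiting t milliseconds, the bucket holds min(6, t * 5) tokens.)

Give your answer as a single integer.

Answer: 1

Derivation:
Need t * 5 >= 1, so t >= 1/5.
Smallest integer t = ceil(1/5) = 1.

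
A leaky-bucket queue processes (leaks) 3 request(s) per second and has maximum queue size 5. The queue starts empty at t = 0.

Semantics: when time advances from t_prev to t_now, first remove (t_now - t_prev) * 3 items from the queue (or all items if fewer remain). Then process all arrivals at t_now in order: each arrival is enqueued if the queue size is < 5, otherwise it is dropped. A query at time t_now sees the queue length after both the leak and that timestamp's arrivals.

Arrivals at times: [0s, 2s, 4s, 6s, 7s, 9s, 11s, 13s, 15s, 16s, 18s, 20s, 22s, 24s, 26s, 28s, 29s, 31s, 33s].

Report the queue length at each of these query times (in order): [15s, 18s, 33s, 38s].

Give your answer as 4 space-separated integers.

Queue lengths at query times:
  query t=15s: backlog = 1
  query t=18s: backlog = 1
  query t=33s: backlog = 1
  query t=38s: backlog = 0

Answer: 1 1 1 0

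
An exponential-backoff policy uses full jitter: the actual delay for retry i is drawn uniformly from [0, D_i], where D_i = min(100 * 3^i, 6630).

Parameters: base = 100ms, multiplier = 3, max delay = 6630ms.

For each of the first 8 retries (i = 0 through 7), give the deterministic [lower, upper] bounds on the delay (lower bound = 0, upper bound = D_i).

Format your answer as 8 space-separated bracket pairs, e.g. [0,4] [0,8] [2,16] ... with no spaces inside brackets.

Computing bounds per retry:
  i=0: D_i=min(100*3^0,6630)=100, bounds=[0,100]
  i=1: D_i=min(100*3^1,6630)=300, bounds=[0,300]
  i=2: D_i=min(100*3^2,6630)=900, bounds=[0,900]
  i=3: D_i=min(100*3^3,6630)=2700, bounds=[0,2700]
  i=4: D_i=min(100*3^4,6630)=6630, bounds=[0,6630]
  i=5: D_i=min(100*3^5,6630)=6630, bounds=[0,6630]
  i=6: D_i=min(100*3^6,6630)=6630, bounds=[0,6630]
  i=7: D_i=min(100*3^7,6630)=6630, bounds=[0,6630]

Answer: [0,100] [0,300] [0,900] [0,2700] [0,6630] [0,6630] [0,6630] [0,6630]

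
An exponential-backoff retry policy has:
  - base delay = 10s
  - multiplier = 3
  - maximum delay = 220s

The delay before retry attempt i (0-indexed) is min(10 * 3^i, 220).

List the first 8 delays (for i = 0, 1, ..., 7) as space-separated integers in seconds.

Answer: 10 30 90 220 220 220 220 220

Derivation:
Computing each delay:
  i=0: min(10*3^0, 220) = 10
  i=1: min(10*3^1, 220) = 30
  i=2: min(10*3^2, 220) = 90
  i=3: min(10*3^3, 220) = 220
  i=4: min(10*3^4, 220) = 220
  i=5: min(10*3^5, 220) = 220
  i=6: min(10*3^6, 220) = 220
  i=7: min(10*3^7, 220) = 220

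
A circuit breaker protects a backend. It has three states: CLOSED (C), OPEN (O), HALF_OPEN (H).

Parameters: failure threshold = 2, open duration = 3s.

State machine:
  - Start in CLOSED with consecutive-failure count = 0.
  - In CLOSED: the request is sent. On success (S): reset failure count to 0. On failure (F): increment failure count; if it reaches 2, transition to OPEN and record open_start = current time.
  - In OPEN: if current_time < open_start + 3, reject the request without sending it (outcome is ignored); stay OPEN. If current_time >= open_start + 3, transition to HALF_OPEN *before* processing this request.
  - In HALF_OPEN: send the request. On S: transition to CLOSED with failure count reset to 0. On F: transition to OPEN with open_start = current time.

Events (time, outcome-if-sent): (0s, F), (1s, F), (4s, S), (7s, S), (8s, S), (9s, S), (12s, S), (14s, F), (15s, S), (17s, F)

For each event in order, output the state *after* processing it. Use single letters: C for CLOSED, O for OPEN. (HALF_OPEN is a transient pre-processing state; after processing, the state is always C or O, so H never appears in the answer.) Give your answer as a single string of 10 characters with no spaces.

Answer: COCCCCCCCC

Derivation:
State after each event:
  event#1 t=0s outcome=F: state=CLOSED
  event#2 t=1s outcome=F: state=OPEN
  event#3 t=4s outcome=S: state=CLOSED
  event#4 t=7s outcome=S: state=CLOSED
  event#5 t=8s outcome=S: state=CLOSED
  event#6 t=9s outcome=S: state=CLOSED
  event#7 t=12s outcome=S: state=CLOSED
  event#8 t=14s outcome=F: state=CLOSED
  event#9 t=15s outcome=S: state=CLOSED
  event#10 t=17s outcome=F: state=CLOSED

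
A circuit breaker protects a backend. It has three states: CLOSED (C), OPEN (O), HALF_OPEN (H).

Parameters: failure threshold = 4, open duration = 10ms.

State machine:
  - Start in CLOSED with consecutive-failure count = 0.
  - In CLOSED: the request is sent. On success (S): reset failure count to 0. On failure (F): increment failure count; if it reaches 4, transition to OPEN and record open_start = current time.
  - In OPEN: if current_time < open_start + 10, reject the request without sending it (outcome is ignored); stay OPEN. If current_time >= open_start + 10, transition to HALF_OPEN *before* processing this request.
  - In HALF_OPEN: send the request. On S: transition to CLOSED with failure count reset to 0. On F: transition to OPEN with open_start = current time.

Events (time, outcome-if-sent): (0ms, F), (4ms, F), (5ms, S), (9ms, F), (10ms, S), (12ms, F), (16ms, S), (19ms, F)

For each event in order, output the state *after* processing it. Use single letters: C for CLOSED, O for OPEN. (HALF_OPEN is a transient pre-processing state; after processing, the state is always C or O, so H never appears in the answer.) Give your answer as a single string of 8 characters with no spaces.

Answer: CCCCCCCC

Derivation:
State after each event:
  event#1 t=0ms outcome=F: state=CLOSED
  event#2 t=4ms outcome=F: state=CLOSED
  event#3 t=5ms outcome=S: state=CLOSED
  event#4 t=9ms outcome=F: state=CLOSED
  event#5 t=10ms outcome=S: state=CLOSED
  event#6 t=12ms outcome=F: state=CLOSED
  event#7 t=16ms outcome=S: state=CLOSED
  event#8 t=19ms outcome=F: state=CLOSED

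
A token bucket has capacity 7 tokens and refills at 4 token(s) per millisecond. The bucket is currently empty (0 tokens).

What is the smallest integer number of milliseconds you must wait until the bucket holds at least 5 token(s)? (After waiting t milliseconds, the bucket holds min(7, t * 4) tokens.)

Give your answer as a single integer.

Need t * 4 >= 5, so t >= 5/4.
Smallest integer t = ceil(5/4) = 2.

Answer: 2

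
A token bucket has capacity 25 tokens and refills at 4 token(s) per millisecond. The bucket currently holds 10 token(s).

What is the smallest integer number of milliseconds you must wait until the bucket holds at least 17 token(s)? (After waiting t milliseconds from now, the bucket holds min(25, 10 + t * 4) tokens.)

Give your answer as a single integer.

Need 10 + t * 4 >= 17, so t >= 7/4.
Smallest integer t = ceil(7/4) = 2.

Answer: 2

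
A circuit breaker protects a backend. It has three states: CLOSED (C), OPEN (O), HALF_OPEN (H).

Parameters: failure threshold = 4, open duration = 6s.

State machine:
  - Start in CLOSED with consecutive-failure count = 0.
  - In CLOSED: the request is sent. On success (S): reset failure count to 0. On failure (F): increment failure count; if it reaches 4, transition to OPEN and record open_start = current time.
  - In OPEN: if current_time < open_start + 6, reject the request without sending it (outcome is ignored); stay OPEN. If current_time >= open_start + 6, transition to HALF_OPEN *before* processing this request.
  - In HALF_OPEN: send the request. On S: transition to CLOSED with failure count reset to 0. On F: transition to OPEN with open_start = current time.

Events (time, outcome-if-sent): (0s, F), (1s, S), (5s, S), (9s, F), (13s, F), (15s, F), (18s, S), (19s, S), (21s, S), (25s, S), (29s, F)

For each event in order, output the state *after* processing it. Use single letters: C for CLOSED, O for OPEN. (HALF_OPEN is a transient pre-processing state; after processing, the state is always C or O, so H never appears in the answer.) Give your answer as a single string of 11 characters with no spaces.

Answer: CCCCCCCCCCC

Derivation:
State after each event:
  event#1 t=0s outcome=F: state=CLOSED
  event#2 t=1s outcome=S: state=CLOSED
  event#3 t=5s outcome=S: state=CLOSED
  event#4 t=9s outcome=F: state=CLOSED
  event#5 t=13s outcome=F: state=CLOSED
  event#6 t=15s outcome=F: state=CLOSED
  event#7 t=18s outcome=S: state=CLOSED
  event#8 t=19s outcome=S: state=CLOSED
  event#9 t=21s outcome=S: state=CLOSED
  event#10 t=25s outcome=S: state=CLOSED
  event#11 t=29s outcome=F: state=CLOSED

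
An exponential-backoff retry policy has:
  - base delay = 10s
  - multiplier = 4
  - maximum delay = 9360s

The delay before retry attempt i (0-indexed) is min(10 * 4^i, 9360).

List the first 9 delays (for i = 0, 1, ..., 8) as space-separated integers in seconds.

Answer: 10 40 160 640 2560 9360 9360 9360 9360

Derivation:
Computing each delay:
  i=0: min(10*4^0, 9360) = 10
  i=1: min(10*4^1, 9360) = 40
  i=2: min(10*4^2, 9360) = 160
  i=3: min(10*4^3, 9360) = 640
  i=4: min(10*4^4, 9360) = 2560
  i=5: min(10*4^5, 9360) = 9360
  i=6: min(10*4^6, 9360) = 9360
  i=7: min(10*4^7, 9360) = 9360
  i=8: min(10*4^8, 9360) = 9360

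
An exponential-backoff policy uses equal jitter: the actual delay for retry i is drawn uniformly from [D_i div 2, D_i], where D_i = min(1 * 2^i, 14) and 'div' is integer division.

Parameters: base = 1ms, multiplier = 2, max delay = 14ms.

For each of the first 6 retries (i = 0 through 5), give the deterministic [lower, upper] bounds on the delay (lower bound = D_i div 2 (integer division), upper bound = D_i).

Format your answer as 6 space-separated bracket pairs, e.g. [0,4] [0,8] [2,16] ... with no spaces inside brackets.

Answer: [0,1] [1,2] [2,4] [4,8] [7,14] [7,14]

Derivation:
Computing bounds per retry:
  i=0: D_i=min(1*2^0,14)=1, bounds=[0,1]
  i=1: D_i=min(1*2^1,14)=2, bounds=[1,2]
  i=2: D_i=min(1*2^2,14)=4, bounds=[2,4]
  i=3: D_i=min(1*2^3,14)=8, bounds=[4,8]
  i=4: D_i=min(1*2^4,14)=14, bounds=[7,14]
  i=5: D_i=min(1*2^5,14)=14, bounds=[7,14]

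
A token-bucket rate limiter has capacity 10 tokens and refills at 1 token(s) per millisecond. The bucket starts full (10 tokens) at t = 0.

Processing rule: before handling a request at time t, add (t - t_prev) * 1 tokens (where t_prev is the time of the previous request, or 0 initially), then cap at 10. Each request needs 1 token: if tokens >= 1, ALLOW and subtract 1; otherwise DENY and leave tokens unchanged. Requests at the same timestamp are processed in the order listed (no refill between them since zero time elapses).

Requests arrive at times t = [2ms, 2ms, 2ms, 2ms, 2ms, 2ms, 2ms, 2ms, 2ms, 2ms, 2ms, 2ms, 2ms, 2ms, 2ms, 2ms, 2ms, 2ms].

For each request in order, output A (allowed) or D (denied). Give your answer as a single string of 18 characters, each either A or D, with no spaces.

Simulating step by step:
  req#1 t=2ms: ALLOW
  req#2 t=2ms: ALLOW
  req#3 t=2ms: ALLOW
  req#4 t=2ms: ALLOW
  req#5 t=2ms: ALLOW
  req#6 t=2ms: ALLOW
  req#7 t=2ms: ALLOW
  req#8 t=2ms: ALLOW
  req#9 t=2ms: ALLOW
  req#10 t=2ms: ALLOW
  req#11 t=2ms: DENY
  req#12 t=2ms: DENY
  req#13 t=2ms: DENY
  req#14 t=2ms: DENY
  req#15 t=2ms: DENY
  req#16 t=2ms: DENY
  req#17 t=2ms: DENY
  req#18 t=2ms: DENY

Answer: AAAAAAAAAADDDDDDDD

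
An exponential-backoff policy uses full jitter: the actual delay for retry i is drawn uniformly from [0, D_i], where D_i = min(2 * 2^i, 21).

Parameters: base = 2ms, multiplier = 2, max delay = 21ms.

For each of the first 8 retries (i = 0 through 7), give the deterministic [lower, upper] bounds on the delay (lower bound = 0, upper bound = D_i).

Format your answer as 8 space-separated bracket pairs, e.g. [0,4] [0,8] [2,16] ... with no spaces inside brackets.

Computing bounds per retry:
  i=0: D_i=min(2*2^0,21)=2, bounds=[0,2]
  i=1: D_i=min(2*2^1,21)=4, bounds=[0,4]
  i=2: D_i=min(2*2^2,21)=8, bounds=[0,8]
  i=3: D_i=min(2*2^3,21)=16, bounds=[0,16]
  i=4: D_i=min(2*2^4,21)=21, bounds=[0,21]
  i=5: D_i=min(2*2^5,21)=21, bounds=[0,21]
  i=6: D_i=min(2*2^6,21)=21, bounds=[0,21]
  i=7: D_i=min(2*2^7,21)=21, bounds=[0,21]

Answer: [0,2] [0,4] [0,8] [0,16] [0,21] [0,21] [0,21] [0,21]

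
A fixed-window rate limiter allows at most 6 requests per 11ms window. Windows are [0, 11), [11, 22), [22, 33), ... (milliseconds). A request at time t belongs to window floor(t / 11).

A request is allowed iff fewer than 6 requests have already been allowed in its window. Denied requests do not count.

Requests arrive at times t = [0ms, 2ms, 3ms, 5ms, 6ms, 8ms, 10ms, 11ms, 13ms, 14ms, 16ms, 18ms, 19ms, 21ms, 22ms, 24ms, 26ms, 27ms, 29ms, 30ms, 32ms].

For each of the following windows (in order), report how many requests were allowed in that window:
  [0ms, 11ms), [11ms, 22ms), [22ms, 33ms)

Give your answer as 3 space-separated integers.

Processing requests:
  req#1 t=0ms (window 0): ALLOW
  req#2 t=2ms (window 0): ALLOW
  req#3 t=3ms (window 0): ALLOW
  req#4 t=5ms (window 0): ALLOW
  req#5 t=6ms (window 0): ALLOW
  req#6 t=8ms (window 0): ALLOW
  req#7 t=10ms (window 0): DENY
  req#8 t=11ms (window 1): ALLOW
  req#9 t=13ms (window 1): ALLOW
  req#10 t=14ms (window 1): ALLOW
  req#11 t=16ms (window 1): ALLOW
  req#12 t=18ms (window 1): ALLOW
  req#13 t=19ms (window 1): ALLOW
  req#14 t=21ms (window 1): DENY
  req#15 t=22ms (window 2): ALLOW
  req#16 t=24ms (window 2): ALLOW
  req#17 t=26ms (window 2): ALLOW
  req#18 t=27ms (window 2): ALLOW
  req#19 t=29ms (window 2): ALLOW
  req#20 t=30ms (window 2): ALLOW
  req#21 t=32ms (window 2): DENY

Allowed counts by window: 6 6 6

Answer: 6 6 6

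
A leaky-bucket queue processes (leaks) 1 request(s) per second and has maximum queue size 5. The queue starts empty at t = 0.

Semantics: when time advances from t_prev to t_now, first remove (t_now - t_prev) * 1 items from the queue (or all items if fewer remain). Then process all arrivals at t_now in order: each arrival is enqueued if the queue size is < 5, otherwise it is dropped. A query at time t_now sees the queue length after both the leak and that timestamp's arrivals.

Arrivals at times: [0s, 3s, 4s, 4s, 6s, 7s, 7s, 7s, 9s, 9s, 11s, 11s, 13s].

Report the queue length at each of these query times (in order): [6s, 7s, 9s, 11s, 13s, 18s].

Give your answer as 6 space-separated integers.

Answer: 1 3 3 3 2 0

Derivation:
Queue lengths at query times:
  query t=6s: backlog = 1
  query t=7s: backlog = 3
  query t=9s: backlog = 3
  query t=11s: backlog = 3
  query t=13s: backlog = 2
  query t=18s: backlog = 0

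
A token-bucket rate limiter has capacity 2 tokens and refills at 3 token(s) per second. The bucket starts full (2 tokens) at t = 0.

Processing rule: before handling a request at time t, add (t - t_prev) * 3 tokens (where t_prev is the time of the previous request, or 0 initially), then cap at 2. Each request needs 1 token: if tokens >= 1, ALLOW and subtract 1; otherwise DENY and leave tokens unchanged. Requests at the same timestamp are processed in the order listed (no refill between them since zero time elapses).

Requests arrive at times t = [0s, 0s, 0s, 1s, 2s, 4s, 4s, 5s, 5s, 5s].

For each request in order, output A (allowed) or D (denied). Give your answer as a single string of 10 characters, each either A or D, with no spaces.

Answer: AADAAAAAAD

Derivation:
Simulating step by step:
  req#1 t=0s: ALLOW
  req#2 t=0s: ALLOW
  req#3 t=0s: DENY
  req#4 t=1s: ALLOW
  req#5 t=2s: ALLOW
  req#6 t=4s: ALLOW
  req#7 t=4s: ALLOW
  req#8 t=5s: ALLOW
  req#9 t=5s: ALLOW
  req#10 t=5s: DENY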